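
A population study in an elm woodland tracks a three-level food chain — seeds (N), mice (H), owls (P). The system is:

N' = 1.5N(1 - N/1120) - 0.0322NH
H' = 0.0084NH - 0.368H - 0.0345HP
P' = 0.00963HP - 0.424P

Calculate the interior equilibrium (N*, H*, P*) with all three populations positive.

From dP/dt = 0: 0.00963H* = 0.424, so H* = 44.
From dN/dt = 0: 1.5(1 - N*/1120) = 0.0322·44, giving N* = 1120·(1 - 0.945) = 61.4.
From dH/dt = 0: 0.0084·61.4 - 0.368 = 0.0345P*, so P* = 0.148/0.0345 = 4.29.

N* ≈ 61.4, H* ≈ 44, P* ≈ 4.29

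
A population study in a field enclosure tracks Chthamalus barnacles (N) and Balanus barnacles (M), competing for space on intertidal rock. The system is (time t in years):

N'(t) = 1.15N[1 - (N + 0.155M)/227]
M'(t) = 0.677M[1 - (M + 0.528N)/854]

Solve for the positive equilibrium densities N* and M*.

Setting both brackets to zero gives the nullclines N + 0.155M = 227 and 0.528N + M = 854.
Substituting M = 854 - 0.528N into the first: N(1 - 0.155·0.528) = 227 - 0.155·854.
So N* = 94.6/0.918 = 103, and then M* = 854 - 0.528·103 = 800.

N* ≈ 103, M* ≈ 800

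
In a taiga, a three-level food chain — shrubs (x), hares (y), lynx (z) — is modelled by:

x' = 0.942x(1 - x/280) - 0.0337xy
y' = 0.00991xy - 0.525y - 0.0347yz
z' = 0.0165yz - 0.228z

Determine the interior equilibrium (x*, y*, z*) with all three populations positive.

x* ≈ 142, y* ≈ 13.8, z* ≈ 25.3

From dz/dt = 0: 0.0165y* = 0.228, so y* = 13.8.
From dx/dt = 0: 0.942(1 - x*/280) = 0.0337·13.8, giving x* = 280·(1 - 0.494) = 142.
From dy/dt = 0: 0.00991·142 - 0.525 = 0.0347z*, so z* = 0.878/0.0347 = 25.3.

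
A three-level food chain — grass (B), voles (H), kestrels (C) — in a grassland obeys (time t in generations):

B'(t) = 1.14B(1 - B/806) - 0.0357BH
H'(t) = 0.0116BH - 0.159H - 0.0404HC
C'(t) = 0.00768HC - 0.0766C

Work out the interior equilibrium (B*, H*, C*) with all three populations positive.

B* ≈ 554, H* ≈ 9.97, C* ≈ 155

From dC/dt = 0: 0.00768H* = 0.0766, so H* = 9.97.
From dB/dt = 0: 1.14(1 - B*/806) = 0.0357·9.97, giving B* = 806·(1 - 0.312) = 554.
From dH/dt = 0: 0.0116·554 - 0.159 = 0.0404C*, so C* = 6.27/0.0404 = 155.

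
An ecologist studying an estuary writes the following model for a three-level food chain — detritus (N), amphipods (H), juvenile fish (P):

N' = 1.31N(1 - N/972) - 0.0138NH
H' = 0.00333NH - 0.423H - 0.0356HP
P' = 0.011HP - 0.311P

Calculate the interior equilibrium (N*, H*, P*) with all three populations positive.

N* ≈ 683, H* ≈ 28.3, P* ≈ 52

From dP/dt = 0: 0.011H* = 0.311, so H* = 28.3.
From dN/dt = 0: 1.31(1 - N*/972) = 0.0138·28.3, giving N* = 972·(1 - 0.298) = 683.
From dH/dt = 0: 0.00333·683 - 0.423 = 0.0356P*, so P* = 1.85/0.0356 = 52.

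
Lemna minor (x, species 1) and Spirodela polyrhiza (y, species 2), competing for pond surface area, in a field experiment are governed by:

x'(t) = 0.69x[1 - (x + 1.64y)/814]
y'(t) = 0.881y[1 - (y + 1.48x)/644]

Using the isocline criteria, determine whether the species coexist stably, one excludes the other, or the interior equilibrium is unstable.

Compare the nullcline intercepts: K1/α12 = 814/1.64 = 496 < K2 = 644; K2/α21 = 644/1.48 = 435 < K1 = 814.
Since both are reversed, neither can invade when rare; the interior point is a saddle.

unstable coexistence (outcome depends on initial conditions)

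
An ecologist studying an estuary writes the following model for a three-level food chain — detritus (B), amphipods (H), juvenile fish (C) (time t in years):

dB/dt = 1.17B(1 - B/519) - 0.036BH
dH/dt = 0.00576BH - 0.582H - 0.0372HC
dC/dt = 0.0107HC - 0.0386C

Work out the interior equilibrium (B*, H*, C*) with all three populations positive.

From dC/dt = 0: 0.0107H* = 0.0386, so H* = 3.61.
From dB/dt = 0: 1.17(1 - B*/519) = 0.036·3.61, giving B* = 519·(1 - 0.111) = 461.
From dH/dt = 0: 0.00576·461 - 0.582 = 0.0372C*, so C* = 2.08/0.0372 = 55.8.

B* ≈ 461, H* ≈ 3.61, C* ≈ 55.8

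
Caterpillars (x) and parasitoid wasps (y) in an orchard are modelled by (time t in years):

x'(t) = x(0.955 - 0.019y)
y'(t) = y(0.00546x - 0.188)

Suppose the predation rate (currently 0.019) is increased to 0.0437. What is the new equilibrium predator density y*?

y* ≈ 21.9

At the interior fixed point, setting dx/dt = 0 with x > 0 fixes y* = (prey growth rate)/(xy coefficient) — independent of the other coefficients.
With the change, y* = 0.955/0.0437 = 21.9; it falls from 50.3.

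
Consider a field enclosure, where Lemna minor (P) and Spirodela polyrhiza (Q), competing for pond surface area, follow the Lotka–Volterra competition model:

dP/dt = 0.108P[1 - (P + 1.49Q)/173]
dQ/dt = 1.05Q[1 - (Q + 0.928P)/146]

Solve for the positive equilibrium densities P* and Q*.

P* ≈ 116, Q* ≈ 38

Setting both brackets to zero gives the nullclines P + 1.49Q = 173 and 0.928P + Q = 146.
Substituting Q = 146 - 0.928P into the first: P(1 - 1.49·0.928) = 173 - 1.49·146.
So P* = -44.5/-0.383 = 116, and then Q* = 146 - 0.928·116 = 38.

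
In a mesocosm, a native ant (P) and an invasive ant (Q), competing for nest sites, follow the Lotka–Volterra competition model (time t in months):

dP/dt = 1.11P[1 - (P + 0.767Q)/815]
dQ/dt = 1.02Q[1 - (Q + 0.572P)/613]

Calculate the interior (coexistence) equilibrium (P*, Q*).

Setting both brackets to zero gives the nullclines P + 0.767Q = 815 and 0.572P + Q = 613.
Substituting Q = 613 - 0.572P into the first: P(1 - 0.767·0.572) = 815 - 0.767·613.
So P* = 345/0.561 = 614, and then Q* = 613 - 0.572·614 = 262.

P* ≈ 614, Q* ≈ 262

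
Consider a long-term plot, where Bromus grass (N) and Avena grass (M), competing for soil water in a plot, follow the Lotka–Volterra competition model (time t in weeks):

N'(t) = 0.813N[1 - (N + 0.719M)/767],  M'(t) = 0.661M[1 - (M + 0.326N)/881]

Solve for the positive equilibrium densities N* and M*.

Setting both brackets to zero gives the nullclines N + 0.719M = 767 and 0.326N + M = 881.
Substituting M = 881 - 0.326N into the first: N(1 - 0.719·0.326) = 767 - 0.719·881.
So N* = 134/0.766 = 174, and then M* = 881 - 0.326·174 = 824.

N* ≈ 174, M* ≈ 824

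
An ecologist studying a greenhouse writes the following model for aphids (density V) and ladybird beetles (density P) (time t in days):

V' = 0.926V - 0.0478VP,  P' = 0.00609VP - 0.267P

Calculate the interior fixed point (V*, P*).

Set dP/dt = 0 with P > 0: 0.00609V - 0.267 = 0, so V* = 0.267/0.00609 = 43.8.
Set dV/dt = 0 with V > 0: 0.926 - 0.0478P = 0, so P* = 0.926/0.0478 = 19.4.

V* ≈ 43.8, P* ≈ 19.4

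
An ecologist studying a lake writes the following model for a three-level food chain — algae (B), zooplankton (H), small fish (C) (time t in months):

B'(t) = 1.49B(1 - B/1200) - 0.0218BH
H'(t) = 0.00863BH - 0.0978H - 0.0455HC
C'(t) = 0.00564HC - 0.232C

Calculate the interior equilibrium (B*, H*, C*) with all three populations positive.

B* ≈ 478, H* ≈ 41.1, C* ≈ 88.5

From dC/dt = 0: 0.00564H* = 0.232, so H* = 41.1.
From dB/dt = 0: 1.49(1 - B*/1200) = 0.0218·41.1, giving B* = 1200·(1 - 0.602) = 478.
From dH/dt = 0: 0.00863·478 - 0.0978 = 0.0455C*, so C* = 4.03/0.0455 = 88.5.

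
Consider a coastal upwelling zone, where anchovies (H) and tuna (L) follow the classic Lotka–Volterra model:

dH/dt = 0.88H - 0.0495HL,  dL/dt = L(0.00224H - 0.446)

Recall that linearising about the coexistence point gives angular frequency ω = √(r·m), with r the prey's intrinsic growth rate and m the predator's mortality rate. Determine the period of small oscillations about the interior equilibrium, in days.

T ≈ 10 days

Here r = 0.88 and m = 0.446, so r·m = 0.392.
ω = √0.392 = 0.626 per day, hence T = 2π/ω ≈ 10 days.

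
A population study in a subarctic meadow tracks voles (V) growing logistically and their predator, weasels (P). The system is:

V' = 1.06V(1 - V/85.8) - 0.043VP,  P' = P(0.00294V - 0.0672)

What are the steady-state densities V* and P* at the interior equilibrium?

V* ≈ 22.9, P* ≈ 18.1

From dP/dt = 0 with P > 0: 0.00294V* = 0.0672, so V* = 22.9.
Substitute into dV/dt = 0: 1.06(1 - 22.9/85.8) = 0.043P*.
The bracket is 0.734, giving P* = 0.778/0.043 = 18.1.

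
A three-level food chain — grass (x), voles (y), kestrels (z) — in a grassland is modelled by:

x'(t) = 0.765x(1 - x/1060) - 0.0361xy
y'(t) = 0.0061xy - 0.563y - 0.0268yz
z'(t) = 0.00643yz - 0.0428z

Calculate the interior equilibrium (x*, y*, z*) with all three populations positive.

x* ≈ 727, y* ≈ 6.66, z* ≈ 144

From dz/dt = 0: 0.00643y* = 0.0428, so y* = 6.66.
From dx/dt = 0: 0.765(1 - x*/1060) = 0.0361·6.66, giving x* = 1060·(1 - 0.314) = 727.
From dy/dt = 0: 0.0061·727 - 0.563 = 0.0268z*, so z* = 3.87/0.0268 = 144.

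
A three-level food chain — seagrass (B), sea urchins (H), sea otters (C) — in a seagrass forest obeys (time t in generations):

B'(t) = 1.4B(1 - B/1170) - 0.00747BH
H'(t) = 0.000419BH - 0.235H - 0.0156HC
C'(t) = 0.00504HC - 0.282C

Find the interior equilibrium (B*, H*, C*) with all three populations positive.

From dC/dt = 0: 0.00504H* = 0.282, so H* = 56.
From dB/dt = 0: 1.4(1 - B*/1170) = 0.00747·56, giving B* = 1170·(1 - 0.299) = 821.
From dH/dt = 0: 0.000419·821 - 0.235 = 0.0156C*, so C* = 0.109/0.0156 = 6.98.

B* ≈ 821, H* ≈ 56, C* ≈ 6.98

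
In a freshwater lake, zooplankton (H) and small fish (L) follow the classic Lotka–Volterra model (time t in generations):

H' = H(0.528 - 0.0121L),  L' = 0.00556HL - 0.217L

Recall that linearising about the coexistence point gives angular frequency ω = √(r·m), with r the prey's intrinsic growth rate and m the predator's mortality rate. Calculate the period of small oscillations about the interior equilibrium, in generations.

T ≈ 18.6 generations

Here r = 0.528 and m = 0.217, so r·m = 0.115.
ω = √0.115 = 0.338 per generation, hence T = 2π/ω ≈ 18.6 generations.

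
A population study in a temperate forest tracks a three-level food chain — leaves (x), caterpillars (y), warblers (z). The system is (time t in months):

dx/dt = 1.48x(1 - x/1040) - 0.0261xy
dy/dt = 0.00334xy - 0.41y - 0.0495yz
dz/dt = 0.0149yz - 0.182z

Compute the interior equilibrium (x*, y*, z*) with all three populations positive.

x* ≈ 816, y* ≈ 12.2, z* ≈ 46.8

From dz/dt = 0: 0.0149y* = 0.182, so y* = 12.2.
From dx/dt = 0: 1.48(1 - x*/1040) = 0.0261·12.2, giving x* = 1040·(1 - 0.215) = 816.
From dy/dt = 0: 0.00334·816 - 0.41 = 0.0495z*, so z* = 2.32/0.0495 = 46.8.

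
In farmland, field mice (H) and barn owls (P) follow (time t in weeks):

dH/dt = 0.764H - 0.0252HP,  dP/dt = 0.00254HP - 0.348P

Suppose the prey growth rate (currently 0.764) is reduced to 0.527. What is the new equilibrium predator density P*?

P* ≈ 20.9

At the interior fixed point, setting dH/dt = 0 with H > 0 fixes P* = (prey growth rate)/(HP coefficient) — independent of the other coefficients.
With the change, P* = 0.527/0.0252 = 20.9; it falls from 30.3.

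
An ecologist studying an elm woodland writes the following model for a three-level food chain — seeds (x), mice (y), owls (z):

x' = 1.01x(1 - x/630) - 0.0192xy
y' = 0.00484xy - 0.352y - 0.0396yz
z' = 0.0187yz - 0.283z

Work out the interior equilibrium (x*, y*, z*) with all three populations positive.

From dz/dt = 0: 0.0187y* = 0.283, so y* = 15.1.
From dx/dt = 0: 1.01(1 - x*/630) = 0.0192·15.1, giving x* = 630·(1 - 0.288) = 449.
From dy/dt = 0: 0.00484·449 - 0.352 = 0.0396z*, so z* = 1.82/0.0396 = 46.

x* ≈ 449, y* ≈ 15.1, z* ≈ 46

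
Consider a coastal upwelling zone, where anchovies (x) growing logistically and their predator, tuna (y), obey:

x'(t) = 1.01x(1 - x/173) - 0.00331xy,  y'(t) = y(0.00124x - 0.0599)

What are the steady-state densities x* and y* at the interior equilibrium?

From dy/dt = 0 with y > 0: 0.00124x* = 0.0599, so x* = 48.3.
Substitute into dx/dt = 0: 1.01(1 - 48.3/173) = 0.00331y*.
The bracket is 0.721, giving y* = 0.728/0.00331 = 220.

x* ≈ 48.3, y* ≈ 220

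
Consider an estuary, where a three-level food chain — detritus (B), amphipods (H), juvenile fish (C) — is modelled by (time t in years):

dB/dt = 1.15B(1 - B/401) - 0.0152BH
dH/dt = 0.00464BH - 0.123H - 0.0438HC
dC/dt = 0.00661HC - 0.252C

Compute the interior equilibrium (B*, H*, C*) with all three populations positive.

From dC/dt = 0: 0.00661H* = 0.252, so H* = 38.1.
From dB/dt = 0: 1.15(1 - B*/401) = 0.0152·38.1, giving B* = 401·(1 - 0.504) = 199.
From dH/dt = 0: 0.00464·199 - 0.123 = 0.0438C*, so C* = 0.8/0.0438 = 18.3.

B* ≈ 199, H* ≈ 38.1, C* ≈ 18.3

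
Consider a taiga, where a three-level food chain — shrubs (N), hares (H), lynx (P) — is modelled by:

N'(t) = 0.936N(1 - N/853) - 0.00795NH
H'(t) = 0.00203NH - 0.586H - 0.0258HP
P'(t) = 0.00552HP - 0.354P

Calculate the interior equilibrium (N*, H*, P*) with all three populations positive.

N* ≈ 388, H* ≈ 64.1, P* ≈ 7.84

From dP/dt = 0: 0.00552H* = 0.354, so H* = 64.1.
From dN/dt = 0: 0.936(1 - N*/853) = 0.00795·64.1, giving N* = 853·(1 - 0.545) = 388.
From dH/dt = 0: 0.00203·388 - 0.586 = 0.0258P*, so P* = 0.202/0.0258 = 7.84.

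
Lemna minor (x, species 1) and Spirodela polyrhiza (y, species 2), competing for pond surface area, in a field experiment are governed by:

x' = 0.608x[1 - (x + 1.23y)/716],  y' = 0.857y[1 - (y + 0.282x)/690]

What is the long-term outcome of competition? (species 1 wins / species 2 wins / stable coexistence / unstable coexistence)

Compare the nullcline intercepts: K1/α12 = 716/1.23 = 582 < K2 = 690; K2/α21 = 690/0.282 = 2450 > K1 = 716.
Since the inequalities point opposite ways, species 2 can invade but species 1 cannot.

species 2 excludes species 1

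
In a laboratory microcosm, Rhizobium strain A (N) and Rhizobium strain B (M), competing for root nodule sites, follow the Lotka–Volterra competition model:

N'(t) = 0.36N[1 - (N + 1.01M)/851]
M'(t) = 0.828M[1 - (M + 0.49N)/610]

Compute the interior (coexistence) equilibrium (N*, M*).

N* ≈ 465, M* ≈ 382

Setting both brackets to zero gives the nullclines N + 1.01M = 851 and 0.49N + M = 610.
Substituting M = 610 - 0.49N into the first: N(1 - 1.01·0.49) = 851 - 1.01·610.
So N* = 235/0.505 = 465, and then M* = 610 - 0.49·465 = 382.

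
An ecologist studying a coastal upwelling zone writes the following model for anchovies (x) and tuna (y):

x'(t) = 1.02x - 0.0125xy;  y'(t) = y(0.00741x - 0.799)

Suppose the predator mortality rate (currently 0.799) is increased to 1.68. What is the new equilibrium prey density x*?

x* ≈ 227

At the interior fixed point, setting dy/dt = 0 with y > 0 fixes x* = (predator death rate)/(xy coefficient) — independent of the other coefficients.
With the change, x* = 1.68/0.00741 = 227; it rises from 108.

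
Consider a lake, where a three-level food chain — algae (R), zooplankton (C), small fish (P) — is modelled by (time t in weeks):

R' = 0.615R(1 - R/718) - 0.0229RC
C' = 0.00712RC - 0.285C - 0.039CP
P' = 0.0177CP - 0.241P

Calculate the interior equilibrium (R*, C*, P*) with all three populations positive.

From dP/dt = 0: 0.0177C* = 0.241, so C* = 13.6.
From dR/dt = 0: 0.615(1 - R*/718) = 0.0229·13.6, giving R* = 718·(1 - 0.507) = 354.
From dC/dt = 0: 0.00712·354 - 0.285 = 0.039P*, so P* = 2.24/0.039 = 57.3.

R* ≈ 354, C* ≈ 13.6, P* ≈ 57.3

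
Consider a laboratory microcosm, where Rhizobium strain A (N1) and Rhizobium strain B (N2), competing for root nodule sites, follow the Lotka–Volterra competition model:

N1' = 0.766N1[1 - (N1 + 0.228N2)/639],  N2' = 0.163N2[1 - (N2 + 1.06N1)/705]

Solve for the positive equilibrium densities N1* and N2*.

Setting both brackets to zero gives the nullclines N1 + 0.228N2 = 639 and 1.06N1 + N2 = 705.
Substituting N2 = 705 - 1.06N1 into the first: N1(1 - 0.228·1.06) = 639 - 0.228·705.
So N1* = 478/0.758 = 631, and then N2* = 705 - 1.06·631 = 36.5.

N1* ≈ 631, N2* ≈ 36.5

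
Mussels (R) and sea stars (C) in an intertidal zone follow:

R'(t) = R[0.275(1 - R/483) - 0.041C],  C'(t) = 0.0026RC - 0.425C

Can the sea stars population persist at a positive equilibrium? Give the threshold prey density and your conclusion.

Threshold R = 163; K > 163, so yes, the predator persists.

The predator equation gives dC/dt > 0 only when R > 0.425/0.0026 = 163.
Without the predator, R → K = 483. Since 483 > 163, the predator can invade and persist.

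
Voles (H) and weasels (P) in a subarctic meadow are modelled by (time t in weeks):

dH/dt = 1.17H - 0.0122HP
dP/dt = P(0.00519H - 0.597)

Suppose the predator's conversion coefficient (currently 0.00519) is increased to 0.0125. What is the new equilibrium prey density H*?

At the interior fixed point, setting dP/dt = 0 with P > 0 fixes H* = (predator death rate)/(HP coefficient) — independent of the other coefficients.
With the change, H* = 0.597/0.0125 = 47.8; it falls from 115.

H* ≈ 47.8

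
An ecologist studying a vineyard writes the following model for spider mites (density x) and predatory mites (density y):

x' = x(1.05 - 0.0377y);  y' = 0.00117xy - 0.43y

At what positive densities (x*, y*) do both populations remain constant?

Set dy/dt = 0 with y > 0: 0.00117x - 0.43 = 0, so x* = 0.43/0.00117 = 368.
Set dx/dt = 0 with x > 0: 1.05 - 0.0377y = 0, so y* = 1.05/0.0377 = 27.9.

x* ≈ 368, y* ≈ 27.9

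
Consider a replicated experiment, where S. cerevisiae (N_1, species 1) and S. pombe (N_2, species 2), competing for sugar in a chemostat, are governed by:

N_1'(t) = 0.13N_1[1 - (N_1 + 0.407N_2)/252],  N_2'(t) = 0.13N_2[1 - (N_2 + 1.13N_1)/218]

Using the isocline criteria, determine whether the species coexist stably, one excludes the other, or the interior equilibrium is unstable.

Compare the nullcline intercepts: K1/α12 = 252/0.407 = 619 > K2 = 218; K2/α21 = 218/1.13 = 193 < K1 = 252.
Since the inequalities point opposite ways, species 1 can invade but species 2 cannot.

species 1 excludes species 2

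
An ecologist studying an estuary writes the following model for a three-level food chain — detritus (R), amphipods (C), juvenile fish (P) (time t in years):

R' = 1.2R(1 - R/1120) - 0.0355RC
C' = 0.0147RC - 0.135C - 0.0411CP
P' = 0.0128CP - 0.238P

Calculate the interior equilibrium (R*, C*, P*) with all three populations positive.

From dP/dt = 0: 0.0128C* = 0.238, so C* = 18.6.
From dR/dt = 0: 1.2(1 - R*/1120) = 0.0355·18.6, giving R* = 1120·(1 - 0.55) = 504.
From dC/dt = 0: 0.0147·504 - 0.135 = 0.0411P*, so P* = 7.27/0.0411 = 177.

R* ≈ 504, C* ≈ 18.6, P* ≈ 177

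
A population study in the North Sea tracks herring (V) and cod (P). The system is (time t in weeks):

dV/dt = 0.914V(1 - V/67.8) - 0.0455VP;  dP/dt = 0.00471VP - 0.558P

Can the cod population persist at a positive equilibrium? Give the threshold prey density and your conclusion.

Threshold V = 118; K < 118, so no, the predator goes extinct.

The predator equation gives dP/dt > 0 only when V > 0.558/0.00471 = 118.
Without the predator, V → K = 67.8. Since 67.8 < 118, the predator cannot invade.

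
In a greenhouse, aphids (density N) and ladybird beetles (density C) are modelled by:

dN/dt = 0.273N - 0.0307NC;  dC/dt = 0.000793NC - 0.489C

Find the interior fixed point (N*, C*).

Set dC/dt = 0 with C > 0: 0.000793N - 0.489 = 0, so N* = 0.489/0.000793 = 617.
Set dN/dt = 0 with N > 0: 0.273 - 0.0307C = 0, so C* = 0.273/0.0307 = 8.89.

N* ≈ 617, C* ≈ 8.89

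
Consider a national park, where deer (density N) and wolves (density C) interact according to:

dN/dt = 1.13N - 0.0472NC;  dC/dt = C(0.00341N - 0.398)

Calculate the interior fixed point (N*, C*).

N* ≈ 117, C* ≈ 23.9

Set dC/dt = 0 with C > 0: 0.00341N - 0.398 = 0, so N* = 0.398/0.00341 = 117.
Set dN/dt = 0 with N > 0: 1.13 - 0.0472C = 0, so C* = 1.13/0.0472 = 23.9.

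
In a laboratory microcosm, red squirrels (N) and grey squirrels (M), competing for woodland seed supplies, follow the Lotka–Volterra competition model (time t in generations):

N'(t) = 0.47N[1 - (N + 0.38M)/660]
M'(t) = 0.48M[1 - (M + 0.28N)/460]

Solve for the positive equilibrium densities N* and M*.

Setting both brackets to zero gives the nullclines N + 0.38M = 660 and 0.28N + M = 460.
Substituting M = 460 - 0.28N into the first: N(1 - 0.38·0.28) = 660 - 0.38·460.
So N* = 485/0.894 = 543, and then M* = 460 - 0.28·543 = 308.

N* ≈ 543, M* ≈ 308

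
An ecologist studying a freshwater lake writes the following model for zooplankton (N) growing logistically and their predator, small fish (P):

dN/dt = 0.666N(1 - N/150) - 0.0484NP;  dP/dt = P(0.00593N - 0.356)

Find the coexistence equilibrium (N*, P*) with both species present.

From dP/dt = 0 with P > 0: 0.00593N* = 0.356, so N* = 60.
Substitute into dN/dt = 0: 0.666(1 - 60/150) = 0.0484P*.
The bracket is 0.6, giving P* = 0.399/0.0484 = 8.25.

N* ≈ 60, P* ≈ 8.25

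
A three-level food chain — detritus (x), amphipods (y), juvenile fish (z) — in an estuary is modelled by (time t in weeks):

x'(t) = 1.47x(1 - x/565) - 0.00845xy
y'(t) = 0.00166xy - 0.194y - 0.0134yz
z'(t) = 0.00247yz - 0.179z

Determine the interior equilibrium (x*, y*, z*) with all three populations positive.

x* ≈ 330, y* ≈ 72.5, z* ≈ 26.4

From dz/dt = 0: 0.00247y* = 0.179, so y* = 72.5.
From dx/dt = 0: 1.47(1 - x*/565) = 0.00845·72.5, giving x* = 565·(1 - 0.417) = 330.
From dy/dt = 0: 0.00166·330 - 0.194 = 0.0134z*, so z* = 0.353/0.0134 = 26.4.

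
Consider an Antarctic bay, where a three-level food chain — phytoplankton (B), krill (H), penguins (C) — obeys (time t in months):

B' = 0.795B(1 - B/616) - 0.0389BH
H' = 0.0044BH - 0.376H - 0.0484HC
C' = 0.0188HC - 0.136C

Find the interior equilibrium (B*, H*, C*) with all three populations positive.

B* ≈ 398, H* ≈ 7.23, C* ≈ 28.4

From dC/dt = 0: 0.0188H* = 0.136, so H* = 7.23.
From dB/dt = 0: 0.795(1 - B*/616) = 0.0389·7.23, giving B* = 616·(1 - 0.354) = 398.
From dH/dt = 0: 0.0044·398 - 0.376 = 0.0484C*, so C* = 1.38/0.0484 = 28.4.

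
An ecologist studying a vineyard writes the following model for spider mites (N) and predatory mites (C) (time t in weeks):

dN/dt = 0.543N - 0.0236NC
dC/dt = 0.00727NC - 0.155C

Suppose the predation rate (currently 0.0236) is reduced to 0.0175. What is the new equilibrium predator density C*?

At the interior fixed point, setting dN/dt = 0 with N > 0 fixes C* = (prey growth rate)/(NC coefficient) — independent of the other coefficients.
With the change, C* = 0.543/0.0175 = 31; it rises from 23.

C* ≈ 31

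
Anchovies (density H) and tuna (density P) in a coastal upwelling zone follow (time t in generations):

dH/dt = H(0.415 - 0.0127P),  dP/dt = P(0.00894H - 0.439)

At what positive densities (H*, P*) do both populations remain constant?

H* ≈ 49.1, P* ≈ 32.7

Set dP/dt = 0 with P > 0: 0.00894H - 0.439 = 0, so H* = 0.439/0.00894 = 49.1.
Set dH/dt = 0 with H > 0: 0.415 - 0.0127P = 0, so P* = 0.415/0.0127 = 32.7.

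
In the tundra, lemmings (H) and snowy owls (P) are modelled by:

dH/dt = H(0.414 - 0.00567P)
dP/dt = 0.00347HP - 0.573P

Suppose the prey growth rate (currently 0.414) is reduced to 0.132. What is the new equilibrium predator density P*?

At the interior fixed point, setting dH/dt = 0 with H > 0 fixes P* = (prey growth rate)/(HP coefficient) — independent of the other coefficients.
With the change, P* = 0.132/0.00567 = 23.3; it falls from 73.

P* ≈ 23.3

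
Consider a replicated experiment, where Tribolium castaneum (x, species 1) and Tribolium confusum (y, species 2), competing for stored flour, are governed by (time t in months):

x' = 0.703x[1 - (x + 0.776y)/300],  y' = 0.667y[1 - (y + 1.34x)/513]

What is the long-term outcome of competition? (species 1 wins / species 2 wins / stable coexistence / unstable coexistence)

Compare the nullcline intercepts: K1/α12 = 300/0.776 = 387 < K2 = 513; K2/α21 = 513/1.34 = 383 > K1 = 300.
Since the inequalities point opposite ways, species 2 can invade but species 1 cannot.

species 2 excludes species 1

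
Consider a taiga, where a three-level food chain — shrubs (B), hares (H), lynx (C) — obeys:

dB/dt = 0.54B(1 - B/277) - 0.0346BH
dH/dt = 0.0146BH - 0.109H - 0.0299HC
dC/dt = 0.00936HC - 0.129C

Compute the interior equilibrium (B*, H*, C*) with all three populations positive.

B* ≈ 32.4, H* ≈ 13.8, C* ≈ 12.2

From dC/dt = 0: 0.00936H* = 0.129, so H* = 13.8.
From dB/dt = 0: 0.54(1 - B*/277) = 0.0346·13.8, giving B* = 277·(1 - 0.883) = 32.4.
From dH/dt = 0: 0.0146·32.4 - 0.109 = 0.0299C*, so C* = 0.364/0.0299 = 12.2.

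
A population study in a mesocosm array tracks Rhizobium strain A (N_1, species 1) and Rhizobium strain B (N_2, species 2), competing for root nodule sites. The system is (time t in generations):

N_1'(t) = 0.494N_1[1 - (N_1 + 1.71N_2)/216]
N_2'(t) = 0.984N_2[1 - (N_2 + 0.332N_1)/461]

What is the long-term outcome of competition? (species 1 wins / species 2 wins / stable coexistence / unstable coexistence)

Compare the nullcline intercepts: K1/α12 = 216/1.71 = 126 < K2 = 461; K2/α21 = 461/0.332 = 1390 > K1 = 216.
Since the inequalities point opposite ways, species 2 can invade but species 1 cannot.

species 2 excludes species 1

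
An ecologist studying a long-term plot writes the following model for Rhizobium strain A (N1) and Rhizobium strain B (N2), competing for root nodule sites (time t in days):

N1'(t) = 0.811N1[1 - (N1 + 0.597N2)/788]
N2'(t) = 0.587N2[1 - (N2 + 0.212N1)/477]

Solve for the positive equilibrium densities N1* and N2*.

Setting both brackets to zero gives the nullclines N1 + 0.597N2 = 788 and 0.212N1 + N2 = 477.
Substituting N2 = 477 - 0.212N1 into the first: N1(1 - 0.597·0.212) = 788 - 0.597·477.
So N1* = 503/0.873 = 576, and then N2* = 477 - 0.212·576 = 355.

N1* ≈ 576, N2* ≈ 355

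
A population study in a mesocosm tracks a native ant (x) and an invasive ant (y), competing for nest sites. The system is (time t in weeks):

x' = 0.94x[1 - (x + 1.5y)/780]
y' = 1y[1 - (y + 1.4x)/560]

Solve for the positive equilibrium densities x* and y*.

x* ≈ 54.5, y* ≈ 484

Setting both brackets to zero gives the nullclines x + 1.5y = 780 and 1.4x + y = 560.
Substituting y = 560 - 1.4x into the first: x(1 - 1.5·1.4) = 780 - 1.5·560.
So x* = -60/-1.1 = 54.5, and then y* = 560 - 1.4·54.5 = 484.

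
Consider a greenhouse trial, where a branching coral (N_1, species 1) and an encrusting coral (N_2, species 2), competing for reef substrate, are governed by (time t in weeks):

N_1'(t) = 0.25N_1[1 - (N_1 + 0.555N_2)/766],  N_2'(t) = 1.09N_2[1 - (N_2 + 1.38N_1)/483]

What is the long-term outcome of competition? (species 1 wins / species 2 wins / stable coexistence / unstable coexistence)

species 1 excludes species 2

Compare the nullcline intercepts: K1/α12 = 766/0.555 = 1380 > K2 = 483; K2/α21 = 483/1.38 = 350 < K1 = 766.
Since the inequalities point opposite ways, species 1 can invade but species 2 cannot.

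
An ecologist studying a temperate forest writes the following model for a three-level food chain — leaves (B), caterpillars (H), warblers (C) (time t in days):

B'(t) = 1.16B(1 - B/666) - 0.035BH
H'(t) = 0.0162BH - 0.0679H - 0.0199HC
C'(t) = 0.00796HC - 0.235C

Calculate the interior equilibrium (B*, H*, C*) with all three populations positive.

From dC/dt = 0: 0.00796H* = 0.235, so H* = 29.5.
From dB/dt = 0: 1.16(1 - B*/666) = 0.035·29.5, giving B* = 666·(1 - 0.891) = 72.7.
From dH/dt = 0: 0.0162·72.7 - 0.0679 = 0.0199C*, so C* = 1.11/0.0199 = 55.8.

B* ≈ 72.7, H* ≈ 29.5, C* ≈ 55.8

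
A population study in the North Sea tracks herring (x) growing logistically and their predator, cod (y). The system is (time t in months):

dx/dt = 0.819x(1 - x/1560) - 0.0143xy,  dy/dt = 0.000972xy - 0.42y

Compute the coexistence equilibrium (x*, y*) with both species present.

From dy/dt = 0 with y > 0: 0.000972x* = 0.42, so x* = 432.
Substitute into dx/dt = 0: 0.819(1 - 432/1560) = 0.0143y*.
The bracket is 0.723, giving y* = 0.592/0.0143 = 41.4.

x* ≈ 432, y* ≈ 41.4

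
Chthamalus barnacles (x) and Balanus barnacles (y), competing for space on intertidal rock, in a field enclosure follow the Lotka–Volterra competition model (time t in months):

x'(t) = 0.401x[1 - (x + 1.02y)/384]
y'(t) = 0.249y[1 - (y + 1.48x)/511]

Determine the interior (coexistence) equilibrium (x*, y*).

x* ≈ 269, y* ≈ 112

Setting both brackets to zero gives the nullclines x + 1.02y = 384 and 1.48x + y = 511.
Substituting y = 511 - 1.48x into the first: x(1 - 1.02·1.48) = 384 - 1.02·511.
So x* = -137/-0.51 = 269, and then y* = 511 - 1.48·269 = 112.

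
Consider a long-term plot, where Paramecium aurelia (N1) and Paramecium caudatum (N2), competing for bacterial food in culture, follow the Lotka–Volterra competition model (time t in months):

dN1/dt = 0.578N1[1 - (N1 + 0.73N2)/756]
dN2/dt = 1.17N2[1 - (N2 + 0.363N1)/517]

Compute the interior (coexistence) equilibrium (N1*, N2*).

N1* ≈ 515, N2* ≈ 330

Setting both brackets to zero gives the nullclines N1 + 0.73N2 = 756 and 0.363N1 + N2 = 517.
Substituting N2 = 517 - 0.363N1 into the first: N1(1 - 0.73·0.363) = 756 - 0.73·517.
So N1* = 379/0.735 = 515, and then N2* = 517 - 0.363·515 = 330.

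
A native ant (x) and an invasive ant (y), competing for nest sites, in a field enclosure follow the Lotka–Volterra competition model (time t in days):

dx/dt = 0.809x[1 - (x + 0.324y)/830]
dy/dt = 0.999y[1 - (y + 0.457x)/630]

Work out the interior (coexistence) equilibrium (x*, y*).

x* ≈ 735, y* ≈ 294

Setting both brackets to zero gives the nullclines x + 0.324y = 830 and 0.457x + y = 630.
Substituting y = 630 - 0.457x into the first: x(1 - 0.324·0.457) = 830 - 0.324·630.
So x* = 626/0.852 = 735, and then y* = 630 - 0.457·735 = 294.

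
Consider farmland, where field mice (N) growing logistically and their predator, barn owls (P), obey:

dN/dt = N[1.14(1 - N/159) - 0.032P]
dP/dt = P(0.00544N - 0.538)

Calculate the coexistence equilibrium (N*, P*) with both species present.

From dP/dt = 0 with P > 0: 0.00544N* = 0.538, so N* = 98.9.
Substitute into dN/dt = 0: 1.14(1 - 98.9/159) = 0.032P*.
The bracket is 0.378, giving P* = 0.431/0.032 = 13.5.

N* ≈ 98.9, P* ≈ 13.5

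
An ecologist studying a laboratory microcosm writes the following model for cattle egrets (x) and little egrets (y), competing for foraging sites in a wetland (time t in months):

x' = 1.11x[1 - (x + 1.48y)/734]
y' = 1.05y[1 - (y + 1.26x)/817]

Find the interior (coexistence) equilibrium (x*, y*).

Setting both brackets to zero gives the nullclines x + 1.48y = 734 and 1.26x + y = 817.
Substituting y = 817 - 1.26x into the first: x(1 - 1.48·1.26) = 734 - 1.48·817.
So x* = -475/-0.865 = 549, and then y* = 817 - 1.26·549 = 125.

x* ≈ 549, y* ≈ 125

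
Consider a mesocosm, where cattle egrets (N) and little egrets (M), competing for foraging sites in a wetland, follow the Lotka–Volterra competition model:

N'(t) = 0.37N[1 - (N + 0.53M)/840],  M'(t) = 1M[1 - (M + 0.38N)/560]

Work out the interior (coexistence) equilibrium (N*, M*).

Setting both brackets to zero gives the nullclines N + 0.53M = 840 and 0.38N + M = 560.
Substituting M = 560 - 0.38N into the first: N(1 - 0.53·0.38) = 840 - 0.53·560.
So N* = 543/0.799 = 680, and then M* = 560 - 0.38·680 = 302.

N* ≈ 680, M* ≈ 302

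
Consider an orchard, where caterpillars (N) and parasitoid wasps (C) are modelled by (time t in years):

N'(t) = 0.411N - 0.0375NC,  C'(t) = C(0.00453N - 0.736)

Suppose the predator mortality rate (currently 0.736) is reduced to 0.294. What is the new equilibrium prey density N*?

At the interior fixed point, setting dC/dt = 0 with C > 0 fixes N* = (predator death rate)/(NC coefficient) — independent of the other coefficients.
With the change, N* = 0.294/0.00453 = 64.9; it falls from 162.

N* ≈ 64.9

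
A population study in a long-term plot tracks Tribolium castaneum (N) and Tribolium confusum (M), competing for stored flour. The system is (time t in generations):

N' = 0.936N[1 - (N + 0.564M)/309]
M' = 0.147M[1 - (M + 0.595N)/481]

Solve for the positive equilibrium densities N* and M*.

N* ≈ 56.8, M* ≈ 447

Setting both brackets to zero gives the nullclines N + 0.564M = 309 and 0.595N + M = 481.
Substituting M = 481 - 0.595N into the first: N(1 - 0.564·0.595) = 309 - 0.564·481.
So N* = 37.7/0.664 = 56.8, and then M* = 481 - 0.595·56.8 = 447.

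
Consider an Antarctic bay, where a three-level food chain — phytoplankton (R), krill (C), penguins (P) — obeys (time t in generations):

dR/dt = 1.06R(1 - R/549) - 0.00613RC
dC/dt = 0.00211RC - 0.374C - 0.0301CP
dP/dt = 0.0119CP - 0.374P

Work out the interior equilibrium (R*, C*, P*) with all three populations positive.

From dP/dt = 0: 0.0119C* = 0.374, so C* = 31.4.
From dR/dt = 0: 1.06(1 - R*/549) = 0.00613·31.4, giving R* = 549·(1 - 0.182) = 449.
From dC/dt = 0: 0.00211·449 - 0.374 = 0.0301P*, so P* = 0.574/0.0301 = 19.1.

R* ≈ 449, C* ≈ 31.4, P* ≈ 19.1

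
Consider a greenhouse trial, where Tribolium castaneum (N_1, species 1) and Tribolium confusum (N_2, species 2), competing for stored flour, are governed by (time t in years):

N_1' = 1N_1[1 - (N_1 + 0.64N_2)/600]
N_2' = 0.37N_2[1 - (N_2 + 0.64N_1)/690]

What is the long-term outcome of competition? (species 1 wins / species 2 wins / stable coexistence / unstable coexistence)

Compare the nullcline intercepts: K1/α12 = 600/0.64 = 938 > K2 = 690; K2/α21 = 690/0.64 = 1080 > K1 = 600.
Since both inequalities hold, each species can invade when rare, so the interior equilibrium is stable.

stable coexistence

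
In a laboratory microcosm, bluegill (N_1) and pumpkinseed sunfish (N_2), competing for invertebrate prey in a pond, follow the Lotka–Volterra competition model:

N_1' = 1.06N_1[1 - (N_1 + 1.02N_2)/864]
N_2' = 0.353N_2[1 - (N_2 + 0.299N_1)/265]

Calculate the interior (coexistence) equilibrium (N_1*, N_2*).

Setting both brackets to zero gives the nullclines N_1 + 1.02N_2 = 864 and 0.299N_1 + N_2 = 265.
Substituting N_2 = 265 - 0.299N_1 into the first: N_1(1 - 1.02·0.299) = 864 - 1.02·265.
So N_1* = 594/0.695 = 854, and then N_2* = 265 - 0.299·854 = 9.59.

N_1* ≈ 854, N_2* ≈ 9.59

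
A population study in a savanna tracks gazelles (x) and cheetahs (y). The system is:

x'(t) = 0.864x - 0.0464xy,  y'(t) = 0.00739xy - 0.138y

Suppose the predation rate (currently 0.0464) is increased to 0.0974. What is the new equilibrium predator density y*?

At the interior fixed point, setting dx/dt = 0 with x > 0 fixes y* = (prey growth rate)/(xy coefficient) — independent of the other coefficients.
With the change, y* = 0.864/0.0974 = 8.87; it falls from 18.6.

y* ≈ 8.87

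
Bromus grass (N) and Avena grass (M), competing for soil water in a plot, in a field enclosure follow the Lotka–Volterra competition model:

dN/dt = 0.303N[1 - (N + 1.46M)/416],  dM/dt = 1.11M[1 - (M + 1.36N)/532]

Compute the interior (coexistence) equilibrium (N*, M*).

N* ≈ 366, M* ≈ 34.3

Setting both brackets to zero gives the nullclines N + 1.46M = 416 and 1.36N + M = 532.
Substituting M = 532 - 1.36N into the first: N(1 - 1.46·1.36) = 416 - 1.46·532.
So N* = -361/-0.986 = 366, and then M* = 532 - 1.36·366 = 34.3.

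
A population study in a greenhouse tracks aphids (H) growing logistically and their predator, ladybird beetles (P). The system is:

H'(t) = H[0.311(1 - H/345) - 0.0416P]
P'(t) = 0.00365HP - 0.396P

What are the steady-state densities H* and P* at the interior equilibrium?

H* ≈ 108, P* ≈ 5.12

From dP/dt = 0 with P > 0: 0.00365H* = 0.396, so H* = 108.
Substitute into dH/dt = 0: 0.311(1 - 108/345) = 0.0416P*.
The bracket is 0.686, giving P* = 0.213/0.0416 = 5.12.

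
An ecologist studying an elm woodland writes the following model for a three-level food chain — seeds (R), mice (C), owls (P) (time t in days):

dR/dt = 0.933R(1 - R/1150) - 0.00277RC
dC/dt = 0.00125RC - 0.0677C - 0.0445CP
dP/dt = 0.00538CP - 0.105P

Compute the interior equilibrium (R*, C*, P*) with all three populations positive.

From dP/dt = 0: 0.00538C* = 0.105, so C* = 19.5.
From dR/dt = 0: 0.933(1 - R*/1150) = 0.00277·19.5, giving R* = 1150·(1 - 0.0579) = 1080.
From dC/dt = 0: 0.00125·1080 - 0.0677 = 0.0445P*, so P* = 1.29/0.0445 = 28.9.

R* ≈ 1080, C* ≈ 19.5, P* ≈ 28.9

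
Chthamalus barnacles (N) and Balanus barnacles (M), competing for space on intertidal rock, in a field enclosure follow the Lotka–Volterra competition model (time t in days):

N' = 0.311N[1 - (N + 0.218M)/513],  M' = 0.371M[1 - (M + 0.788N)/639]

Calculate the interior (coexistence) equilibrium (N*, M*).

Setting both brackets to zero gives the nullclines N + 0.218M = 513 and 0.788N + M = 639.
Substituting M = 639 - 0.788N into the first: N(1 - 0.218·0.788) = 513 - 0.218·639.
So N* = 374/0.828 = 451, and then M* = 639 - 0.788·451 = 283.

N* ≈ 451, M* ≈ 283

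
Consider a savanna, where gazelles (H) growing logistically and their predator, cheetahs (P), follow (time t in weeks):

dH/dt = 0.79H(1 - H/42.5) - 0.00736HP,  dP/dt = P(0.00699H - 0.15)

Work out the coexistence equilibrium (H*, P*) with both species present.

H* ≈ 21.5, P* ≈ 53.1

From dP/dt = 0 with P > 0: 0.00699H* = 0.15, so H* = 21.5.
Substitute into dH/dt = 0: 0.79(1 - 21.5/42.5) = 0.00736P*.
The bracket is 0.495, giving P* = 0.391/0.00736 = 53.1.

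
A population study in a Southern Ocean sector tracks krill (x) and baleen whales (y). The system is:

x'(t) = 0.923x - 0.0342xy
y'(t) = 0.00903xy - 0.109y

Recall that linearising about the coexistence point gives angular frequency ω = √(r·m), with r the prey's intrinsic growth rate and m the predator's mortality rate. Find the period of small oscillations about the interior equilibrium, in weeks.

Here r = 0.923 and m = 0.109, so r·m = 0.101.
ω = √0.101 = 0.317 per week, hence T = 2π/ω ≈ 19.8 weeks.

T ≈ 19.8 weeks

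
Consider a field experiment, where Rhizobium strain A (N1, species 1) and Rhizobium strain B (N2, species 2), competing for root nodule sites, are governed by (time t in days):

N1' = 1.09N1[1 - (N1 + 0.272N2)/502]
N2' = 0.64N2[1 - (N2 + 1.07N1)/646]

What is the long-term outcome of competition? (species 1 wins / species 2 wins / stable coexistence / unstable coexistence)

stable coexistence

Compare the nullcline intercepts: K1/α12 = 502/0.272 = 1850 > K2 = 646; K2/α21 = 646/1.07 = 604 > K1 = 502.
Since both inequalities hold, each species can invade when rare, so the interior equilibrium is stable.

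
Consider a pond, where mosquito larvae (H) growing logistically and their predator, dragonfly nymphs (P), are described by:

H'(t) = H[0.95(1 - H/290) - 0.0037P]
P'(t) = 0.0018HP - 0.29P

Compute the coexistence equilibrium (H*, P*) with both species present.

H* ≈ 161, P* ≈ 114

From dP/dt = 0 with P > 0: 0.0018H* = 0.29, so H* = 161.
Substitute into dH/dt = 0: 0.95(1 - 161/290) = 0.0037P*.
The bracket is 0.444, giving P* = 0.422/0.0037 = 114.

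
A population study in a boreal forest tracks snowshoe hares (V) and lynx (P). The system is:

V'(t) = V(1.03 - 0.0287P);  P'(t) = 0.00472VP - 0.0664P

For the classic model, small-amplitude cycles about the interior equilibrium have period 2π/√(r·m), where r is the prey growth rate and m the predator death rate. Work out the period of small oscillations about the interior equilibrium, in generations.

Here r = 1.03 and m = 0.0664, so r·m = 0.0684.
ω = √0.0684 = 0.262 per generation, hence T = 2π/ω ≈ 24 generations.

T ≈ 24 generations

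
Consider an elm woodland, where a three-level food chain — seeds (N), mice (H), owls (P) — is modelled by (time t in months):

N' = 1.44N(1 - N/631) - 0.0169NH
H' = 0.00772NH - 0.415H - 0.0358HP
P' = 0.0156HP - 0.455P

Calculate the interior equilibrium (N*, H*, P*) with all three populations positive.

From dP/dt = 0: 0.0156H* = 0.455, so H* = 29.2.
From dN/dt = 0: 1.44(1 - N*/631) = 0.0169·29.2, giving N* = 631·(1 - 0.342) = 415.
From dH/dt = 0: 0.00772·415 - 0.415 = 0.0358P*, so P* = 2.79/0.0358 = 77.9.

N* ≈ 415, H* ≈ 29.2, P* ≈ 77.9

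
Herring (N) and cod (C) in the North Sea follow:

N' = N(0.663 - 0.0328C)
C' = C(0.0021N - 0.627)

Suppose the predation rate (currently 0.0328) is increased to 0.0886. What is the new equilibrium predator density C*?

C* ≈ 7.48

At the interior fixed point, setting dN/dt = 0 with N > 0 fixes C* = (prey growth rate)/(NC coefficient) — independent of the other coefficients.
With the change, C* = 0.663/0.0886 = 7.48; it falls from 20.2.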